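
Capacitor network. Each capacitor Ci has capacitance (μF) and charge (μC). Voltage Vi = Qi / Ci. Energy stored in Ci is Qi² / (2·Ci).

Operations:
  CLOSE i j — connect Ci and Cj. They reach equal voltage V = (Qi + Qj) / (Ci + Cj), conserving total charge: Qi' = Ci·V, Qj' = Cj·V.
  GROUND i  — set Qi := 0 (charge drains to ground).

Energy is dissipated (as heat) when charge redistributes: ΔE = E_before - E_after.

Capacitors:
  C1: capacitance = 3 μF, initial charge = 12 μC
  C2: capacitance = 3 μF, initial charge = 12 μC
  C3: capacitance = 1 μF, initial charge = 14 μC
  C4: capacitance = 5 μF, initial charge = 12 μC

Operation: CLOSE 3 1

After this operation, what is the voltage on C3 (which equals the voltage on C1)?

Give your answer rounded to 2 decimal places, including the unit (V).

Answer: 6.50 V

Derivation:
Initial: C1(3μF, Q=12μC, V=4.00V), C2(3μF, Q=12μC, V=4.00V), C3(1μF, Q=14μC, V=14.00V), C4(5μF, Q=12μC, V=2.40V)
Op 1: CLOSE 3-1: Q_total=26.00, C_total=4.00, V=6.50; Q3=6.50, Q1=19.50; dissipated=37.500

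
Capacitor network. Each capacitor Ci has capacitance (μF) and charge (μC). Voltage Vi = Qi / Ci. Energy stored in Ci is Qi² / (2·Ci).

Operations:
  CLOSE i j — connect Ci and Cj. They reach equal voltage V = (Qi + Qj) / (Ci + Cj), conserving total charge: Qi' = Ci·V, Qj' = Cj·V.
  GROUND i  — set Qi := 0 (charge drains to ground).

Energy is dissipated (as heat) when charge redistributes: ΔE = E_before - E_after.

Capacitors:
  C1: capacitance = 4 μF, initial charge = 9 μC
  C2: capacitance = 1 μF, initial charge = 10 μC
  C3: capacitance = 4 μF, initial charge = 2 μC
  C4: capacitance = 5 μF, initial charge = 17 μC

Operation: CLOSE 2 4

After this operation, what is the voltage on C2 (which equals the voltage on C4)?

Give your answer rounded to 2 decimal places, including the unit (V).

Answer: 4.50 V

Derivation:
Initial: C1(4μF, Q=9μC, V=2.25V), C2(1μF, Q=10μC, V=10.00V), C3(4μF, Q=2μC, V=0.50V), C4(5μF, Q=17μC, V=3.40V)
Op 1: CLOSE 2-4: Q_total=27.00, C_total=6.00, V=4.50; Q2=4.50, Q4=22.50; dissipated=18.150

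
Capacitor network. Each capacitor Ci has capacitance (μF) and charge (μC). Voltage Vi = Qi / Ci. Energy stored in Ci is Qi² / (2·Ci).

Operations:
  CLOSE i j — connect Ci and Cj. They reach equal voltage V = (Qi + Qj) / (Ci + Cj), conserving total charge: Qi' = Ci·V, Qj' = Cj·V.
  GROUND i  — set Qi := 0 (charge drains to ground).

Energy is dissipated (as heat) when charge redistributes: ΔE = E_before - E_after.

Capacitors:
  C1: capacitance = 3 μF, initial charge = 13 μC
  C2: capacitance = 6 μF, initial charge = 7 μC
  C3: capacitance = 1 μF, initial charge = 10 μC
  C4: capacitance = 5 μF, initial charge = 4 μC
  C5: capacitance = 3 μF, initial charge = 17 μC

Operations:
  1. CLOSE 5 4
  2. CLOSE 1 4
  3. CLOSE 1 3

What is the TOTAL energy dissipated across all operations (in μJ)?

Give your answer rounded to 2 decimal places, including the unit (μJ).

Answer: 41.95 μJ

Derivation:
Initial: C1(3μF, Q=13μC, V=4.33V), C2(6μF, Q=7μC, V=1.17V), C3(1μF, Q=10μC, V=10.00V), C4(5μF, Q=4μC, V=0.80V), C5(3μF, Q=17μC, V=5.67V)
Op 1: CLOSE 5-4: Q_total=21.00, C_total=8.00, V=2.62; Q5=7.88, Q4=13.12; dissipated=22.204
Op 2: CLOSE 1-4: Q_total=26.12, C_total=8.00, V=3.27; Q1=9.80, Q4=16.33; dissipated=2.736
Op 3: CLOSE 1-3: Q_total=19.80, C_total=4.00, V=4.95; Q1=14.85, Q3=4.95; dissipated=17.007
Total dissipated: 41.947 μJ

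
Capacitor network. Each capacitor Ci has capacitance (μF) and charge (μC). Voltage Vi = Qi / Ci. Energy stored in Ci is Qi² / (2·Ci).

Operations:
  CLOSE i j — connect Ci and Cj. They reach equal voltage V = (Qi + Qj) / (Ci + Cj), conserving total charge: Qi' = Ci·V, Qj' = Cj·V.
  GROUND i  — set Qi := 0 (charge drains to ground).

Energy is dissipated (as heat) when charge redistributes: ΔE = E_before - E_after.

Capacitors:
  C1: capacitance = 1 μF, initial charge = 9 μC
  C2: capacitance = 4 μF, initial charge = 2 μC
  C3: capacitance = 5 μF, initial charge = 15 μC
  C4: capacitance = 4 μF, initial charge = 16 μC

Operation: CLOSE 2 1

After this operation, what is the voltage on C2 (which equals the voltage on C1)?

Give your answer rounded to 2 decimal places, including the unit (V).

Answer: 2.20 V

Derivation:
Initial: C1(1μF, Q=9μC, V=9.00V), C2(4μF, Q=2μC, V=0.50V), C3(5μF, Q=15μC, V=3.00V), C4(4μF, Q=16μC, V=4.00V)
Op 1: CLOSE 2-1: Q_total=11.00, C_total=5.00, V=2.20; Q2=8.80, Q1=2.20; dissipated=28.900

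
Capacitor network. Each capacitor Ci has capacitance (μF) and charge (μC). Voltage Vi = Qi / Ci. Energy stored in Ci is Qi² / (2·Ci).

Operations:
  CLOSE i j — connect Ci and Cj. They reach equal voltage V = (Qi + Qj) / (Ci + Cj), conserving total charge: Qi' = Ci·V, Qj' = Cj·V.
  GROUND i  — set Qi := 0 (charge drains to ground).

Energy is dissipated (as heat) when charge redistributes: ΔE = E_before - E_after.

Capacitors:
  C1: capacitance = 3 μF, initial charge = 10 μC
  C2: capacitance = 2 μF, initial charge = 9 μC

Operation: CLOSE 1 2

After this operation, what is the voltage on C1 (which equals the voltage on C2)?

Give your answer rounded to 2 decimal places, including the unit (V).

Answer: 3.80 V

Derivation:
Initial: C1(3μF, Q=10μC, V=3.33V), C2(2μF, Q=9μC, V=4.50V)
Op 1: CLOSE 1-2: Q_total=19.00, C_total=5.00, V=3.80; Q1=11.40, Q2=7.60; dissipated=0.817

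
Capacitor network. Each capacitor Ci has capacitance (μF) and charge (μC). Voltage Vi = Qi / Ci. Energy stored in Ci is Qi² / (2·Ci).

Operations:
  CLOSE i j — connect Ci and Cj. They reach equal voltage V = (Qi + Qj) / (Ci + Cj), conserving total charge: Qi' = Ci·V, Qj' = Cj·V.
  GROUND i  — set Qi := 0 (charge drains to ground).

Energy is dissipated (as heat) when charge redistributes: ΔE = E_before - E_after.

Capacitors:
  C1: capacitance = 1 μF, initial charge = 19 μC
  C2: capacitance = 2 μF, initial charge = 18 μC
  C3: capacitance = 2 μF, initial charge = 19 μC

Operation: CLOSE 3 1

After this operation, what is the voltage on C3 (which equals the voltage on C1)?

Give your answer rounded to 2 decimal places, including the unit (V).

Initial: C1(1μF, Q=19μC, V=19.00V), C2(2μF, Q=18μC, V=9.00V), C3(2μF, Q=19μC, V=9.50V)
Op 1: CLOSE 3-1: Q_total=38.00, C_total=3.00, V=12.67; Q3=25.33, Q1=12.67; dissipated=30.083

Answer: 12.67 V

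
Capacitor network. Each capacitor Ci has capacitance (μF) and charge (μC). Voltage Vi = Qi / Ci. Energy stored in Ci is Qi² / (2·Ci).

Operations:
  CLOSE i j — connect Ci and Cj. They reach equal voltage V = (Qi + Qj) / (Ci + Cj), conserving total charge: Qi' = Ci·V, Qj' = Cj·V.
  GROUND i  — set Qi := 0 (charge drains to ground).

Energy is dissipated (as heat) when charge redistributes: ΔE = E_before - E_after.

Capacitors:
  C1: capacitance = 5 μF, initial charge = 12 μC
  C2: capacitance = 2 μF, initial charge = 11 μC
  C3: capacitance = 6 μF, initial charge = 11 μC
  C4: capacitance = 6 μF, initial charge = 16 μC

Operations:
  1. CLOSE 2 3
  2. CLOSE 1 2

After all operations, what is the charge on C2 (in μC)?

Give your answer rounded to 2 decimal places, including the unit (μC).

Initial: C1(5μF, Q=12μC, V=2.40V), C2(2μF, Q=11μC, V=5.50V), C3(6μF, Q=11μC, V=1.83V), C4(6μF, Q=16μC, V=2.67V)
Op 1: CLOSE 2-3: Q_total=22.00, C_total=8.00, V=2.75; Q2=5.50, Q3=16.50; dissipated=10.083
Op 2: CLOSE 1-2: Q_total=17.50, C_total=7.00, V=2.50; Q1=12.50, Q2=5.00; dissipated=0.087
Final charges: Q1=12.50, Q2=5.00, Q3=16.50, Q4=16.00

Answer: 5.00 μC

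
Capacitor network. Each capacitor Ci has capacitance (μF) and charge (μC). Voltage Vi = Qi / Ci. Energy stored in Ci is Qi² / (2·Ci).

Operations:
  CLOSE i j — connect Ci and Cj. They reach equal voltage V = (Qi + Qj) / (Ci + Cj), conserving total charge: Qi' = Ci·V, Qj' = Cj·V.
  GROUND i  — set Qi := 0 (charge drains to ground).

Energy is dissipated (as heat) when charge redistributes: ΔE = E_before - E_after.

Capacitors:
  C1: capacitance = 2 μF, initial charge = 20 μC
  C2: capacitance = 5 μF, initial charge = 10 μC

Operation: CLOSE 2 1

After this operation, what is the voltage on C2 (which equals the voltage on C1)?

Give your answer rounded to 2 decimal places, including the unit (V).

Initial: C1(2μF, Q=20μC, V=10.00V), C2(5μF, Q=10μC, V=2.00V)
Op 1: CLOSE 2-1: Q_total=30.00, C_total=7.00, V=4.29; Q2=21.43, Q1=8.57; dissipated=45.714

Answer: 4.29 V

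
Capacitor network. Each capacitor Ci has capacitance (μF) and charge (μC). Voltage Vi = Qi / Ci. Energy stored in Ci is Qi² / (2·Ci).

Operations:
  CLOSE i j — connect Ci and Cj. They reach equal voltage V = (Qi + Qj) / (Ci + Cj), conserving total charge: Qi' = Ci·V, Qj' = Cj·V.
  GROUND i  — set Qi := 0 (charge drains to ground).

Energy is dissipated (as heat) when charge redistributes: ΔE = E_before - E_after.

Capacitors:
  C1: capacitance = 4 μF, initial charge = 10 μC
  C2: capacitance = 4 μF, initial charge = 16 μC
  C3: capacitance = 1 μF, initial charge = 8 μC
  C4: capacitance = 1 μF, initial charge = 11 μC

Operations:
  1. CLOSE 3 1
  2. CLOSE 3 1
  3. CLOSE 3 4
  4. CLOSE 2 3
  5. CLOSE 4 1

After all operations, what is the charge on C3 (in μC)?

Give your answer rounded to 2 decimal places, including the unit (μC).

Initial: C1(4μF, Q=10μC, V=2.50V), C2(4μF, Q=16μC, V=4.00V), C3(1μF, Q=8μC, V=8.00V), C4(1μF, Q=11μC, V=11.00V)
Op 1: CLOSE 3-1: Q_total=18.00, C_total=5.00, V=3.60; Q3=3.60, Q1=14.40; dissipated=12.100
Op 2: CLOSE 3-1: Q_total=18.00, C_total=5.00, V=3.60; Q3=3.60, Q1=14.40; dissipated=0.000
Op 3: CLOSE 3-4: Q_total=14.60, C_total=2.00, V=7.30; Q3=7.30, Q4=7.30; dissipated=13.690
Op 4: CLOSE 2-3: Q_total=23.30, C_total=5.00, V=4.66; Q2=18.64, Q3=4.66; dissipated=4.356
Op 5: CLOSE 4-1: Q_total=21.70, C_total=5.00, V=4.34; Q4=4.34, Q1=17.36; dissipated=5.476
Final charges: Q1=17.36, Q2=18.64, Q3=4.66, Q4=4.34

Answer: 4.66 μC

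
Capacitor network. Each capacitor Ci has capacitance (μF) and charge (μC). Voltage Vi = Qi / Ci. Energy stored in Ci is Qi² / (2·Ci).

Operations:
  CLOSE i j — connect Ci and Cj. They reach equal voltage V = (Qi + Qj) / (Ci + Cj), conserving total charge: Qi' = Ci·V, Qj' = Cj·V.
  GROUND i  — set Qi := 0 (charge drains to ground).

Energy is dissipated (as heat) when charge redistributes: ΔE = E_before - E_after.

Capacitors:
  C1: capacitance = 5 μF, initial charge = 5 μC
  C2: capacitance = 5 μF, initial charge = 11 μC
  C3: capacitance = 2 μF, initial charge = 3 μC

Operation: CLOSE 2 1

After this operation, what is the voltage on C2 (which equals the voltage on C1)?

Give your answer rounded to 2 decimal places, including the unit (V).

Answer: 1.60 V

Derivation:
Initial: C1(5μF, Q=5μC, V=1.00V), C2(5μF, Q=11μC, V=2.20V), C3(2μF, Q=3μC, V=1.50V)
Op 1: CLOSE 2-1: Q_total=16.00, C_total=10.00, V=1.60; Q2=8.00, Q1=8.00; dissipated=1.800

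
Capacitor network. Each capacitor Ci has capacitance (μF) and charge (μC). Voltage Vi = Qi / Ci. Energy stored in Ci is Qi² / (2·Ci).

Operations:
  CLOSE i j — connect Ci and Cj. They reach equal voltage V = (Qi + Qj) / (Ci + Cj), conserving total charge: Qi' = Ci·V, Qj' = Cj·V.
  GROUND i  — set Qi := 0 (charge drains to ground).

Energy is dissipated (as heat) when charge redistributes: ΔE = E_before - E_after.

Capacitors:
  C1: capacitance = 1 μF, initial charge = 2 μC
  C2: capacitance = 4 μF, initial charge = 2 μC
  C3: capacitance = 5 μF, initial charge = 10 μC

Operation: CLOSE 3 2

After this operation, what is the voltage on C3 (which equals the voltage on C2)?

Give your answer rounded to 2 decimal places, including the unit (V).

Initial: C1(1μF, Q=2μC, V=2.00V), C2(4μF, Q=2μC, V=0.50V), C3(5μF, Q=10μC, V=2.00V)
Op 1: CLOSE 3-2: Q_total=12.00, C_total=9.00, V=1.33; Q3=6.67, Q2=5.33; dissipated=2.500

Answer: 1.33 V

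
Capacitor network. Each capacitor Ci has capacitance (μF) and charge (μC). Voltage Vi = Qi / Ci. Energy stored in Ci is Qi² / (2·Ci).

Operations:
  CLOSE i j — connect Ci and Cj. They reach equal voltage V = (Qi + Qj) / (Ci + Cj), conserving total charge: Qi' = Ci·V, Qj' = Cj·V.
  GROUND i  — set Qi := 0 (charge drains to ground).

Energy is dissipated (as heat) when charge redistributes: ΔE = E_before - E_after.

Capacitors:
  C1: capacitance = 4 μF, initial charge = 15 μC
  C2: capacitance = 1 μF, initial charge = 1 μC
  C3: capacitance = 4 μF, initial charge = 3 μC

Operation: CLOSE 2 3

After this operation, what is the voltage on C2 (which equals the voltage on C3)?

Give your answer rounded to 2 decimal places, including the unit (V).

Initial: C1(4μF, Q=15μC, V=3.75V), C2(1μF, Q=1μC, V=1.00V), C3(4μF, Q=3μC, V=0.75V)
Op 1: CLOSE 2-3: Q_total=4.00, C_total=5.00, V=0.80; Q2=0.80, Q3=3.20; dissipated=0.025

Answer: 0.80 V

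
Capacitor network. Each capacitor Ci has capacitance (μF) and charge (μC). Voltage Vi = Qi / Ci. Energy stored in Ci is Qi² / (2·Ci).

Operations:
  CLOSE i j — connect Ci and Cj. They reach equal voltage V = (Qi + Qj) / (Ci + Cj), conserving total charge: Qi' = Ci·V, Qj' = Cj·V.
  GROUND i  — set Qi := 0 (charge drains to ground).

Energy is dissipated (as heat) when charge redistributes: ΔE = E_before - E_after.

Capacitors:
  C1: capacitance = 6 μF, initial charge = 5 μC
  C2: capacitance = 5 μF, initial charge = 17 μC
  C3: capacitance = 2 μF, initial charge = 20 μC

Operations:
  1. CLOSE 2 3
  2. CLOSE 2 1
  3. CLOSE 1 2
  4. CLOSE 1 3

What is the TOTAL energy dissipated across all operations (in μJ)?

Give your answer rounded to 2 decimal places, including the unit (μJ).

Answer: 62.57 μJ

Derivation:
Initial: C1(6μF, Q=5μC, V=0.83V), C2(5μF, Q=17μC, V=3.40V), C3(2μF, Q=20μC, V=10.00V)
Op 1: CLOSE 2-3: Q_total=37.00, C_total=7.00, V=5.29; Q2=26.43, Q3=10.57; dissipated=31.114
Op 2: CLOSE 2-1: Q_total=31.43, C_total=11.00, V=2.86; Q2=14.29, Q1=17.14; dissipated=27.032
Op 3: CLOSE 1-2: Q_total=31.43, C_total=11.00, V=2.86; Q1=17.14, Q2=14.29; dissipated=0.000
Op 4: CLOSE 1-3: Q_total=27.71, C_total=8.00, V=3.46; Q1=20.79, Q3=6.93; dissipated=4.423
Total dissipated: 62.570 μJ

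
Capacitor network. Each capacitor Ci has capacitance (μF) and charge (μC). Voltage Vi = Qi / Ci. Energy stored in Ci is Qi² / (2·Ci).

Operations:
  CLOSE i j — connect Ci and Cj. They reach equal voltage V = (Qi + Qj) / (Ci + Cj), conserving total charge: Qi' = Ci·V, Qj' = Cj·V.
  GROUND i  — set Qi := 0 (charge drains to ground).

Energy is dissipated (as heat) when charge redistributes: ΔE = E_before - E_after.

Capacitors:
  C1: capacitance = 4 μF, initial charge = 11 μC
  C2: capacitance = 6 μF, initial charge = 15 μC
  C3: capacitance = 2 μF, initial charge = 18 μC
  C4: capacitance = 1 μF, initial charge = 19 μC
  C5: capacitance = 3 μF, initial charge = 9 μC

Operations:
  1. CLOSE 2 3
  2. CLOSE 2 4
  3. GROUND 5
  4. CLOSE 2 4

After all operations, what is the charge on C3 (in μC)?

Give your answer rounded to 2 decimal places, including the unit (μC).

Initial: C1(4μF, Q=11μC, V=2.75V), C2(6μF, Q=15μC, V=2.50V), C3(2μF, Q=18μC, V=9.00V), C4(1μF, Q=19μC, V=19.00V), C5(3μF, Q=9μC, V=3.00V)
Op 1: CLOSE 2-3: Q_total=33.00, C_total=8.00, V=4.12; Q2=24.75, Q3=8.25; dissipated=31.688
Op 2: CLOSE 2-4: Q_total=43.75, C_total=7.00, V=6.25; Q2=37.50, Q4=6.25; dissipated=94.828
Op 3: GROUND 5: Q5=0; energy lost=13.500
Op 4: CLOSE 2-4: Q_total=43.75, C_total=7.00, V=6.25; Q2=37.50, Q4=6.25; dissipated=0.000
Final charges: Q1=11.00, Q2=37.50, Q3=8.25, Q4=6.25, Q5=0.00

Answer: 8.25 μC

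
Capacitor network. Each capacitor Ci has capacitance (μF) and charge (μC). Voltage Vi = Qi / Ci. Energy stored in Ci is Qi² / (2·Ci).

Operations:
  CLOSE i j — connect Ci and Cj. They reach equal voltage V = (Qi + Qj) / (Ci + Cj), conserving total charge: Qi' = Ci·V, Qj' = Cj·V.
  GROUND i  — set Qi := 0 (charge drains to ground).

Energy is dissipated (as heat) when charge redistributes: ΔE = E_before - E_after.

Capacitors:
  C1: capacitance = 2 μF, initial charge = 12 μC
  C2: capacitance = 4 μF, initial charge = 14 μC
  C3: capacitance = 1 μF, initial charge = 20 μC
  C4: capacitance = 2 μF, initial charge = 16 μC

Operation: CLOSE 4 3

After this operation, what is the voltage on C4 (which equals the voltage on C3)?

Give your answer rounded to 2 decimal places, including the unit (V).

Answer: 12.00 V

Derivation:
Initial: C1(2μF, Q=12μC, V=6.00V), C2(4μF, Q=14μC, V=3.50V), C3(1μF, Q=20μC, V=20.00V), C4(2μF, Q=16μC, V=8.00V)
Op 1: CLOSE 4-3: Q_total=36.00, C_total=3.00, V=12.00; Q4=24.00, Q3=12.00; dissipated=48.000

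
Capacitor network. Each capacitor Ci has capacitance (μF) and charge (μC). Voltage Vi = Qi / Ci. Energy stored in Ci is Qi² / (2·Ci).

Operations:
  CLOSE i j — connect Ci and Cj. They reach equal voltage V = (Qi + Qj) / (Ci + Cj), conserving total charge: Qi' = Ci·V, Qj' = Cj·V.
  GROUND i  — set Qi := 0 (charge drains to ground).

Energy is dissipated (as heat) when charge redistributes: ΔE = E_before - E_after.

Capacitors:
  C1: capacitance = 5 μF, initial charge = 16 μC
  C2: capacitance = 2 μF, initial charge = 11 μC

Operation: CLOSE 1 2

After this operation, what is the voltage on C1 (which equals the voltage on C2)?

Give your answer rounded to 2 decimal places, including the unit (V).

Initial: C1(5μF, Q=16μC, V=3.20V), C2(2μF, Q=11μC, V=5.50V)
Op 1: CLOSE 1-2: Q_total=27.00, C_total=7.00, V=3.86; Q1=19.29, Q2=7.71; dissipated=3.779

Answer: 3.86 V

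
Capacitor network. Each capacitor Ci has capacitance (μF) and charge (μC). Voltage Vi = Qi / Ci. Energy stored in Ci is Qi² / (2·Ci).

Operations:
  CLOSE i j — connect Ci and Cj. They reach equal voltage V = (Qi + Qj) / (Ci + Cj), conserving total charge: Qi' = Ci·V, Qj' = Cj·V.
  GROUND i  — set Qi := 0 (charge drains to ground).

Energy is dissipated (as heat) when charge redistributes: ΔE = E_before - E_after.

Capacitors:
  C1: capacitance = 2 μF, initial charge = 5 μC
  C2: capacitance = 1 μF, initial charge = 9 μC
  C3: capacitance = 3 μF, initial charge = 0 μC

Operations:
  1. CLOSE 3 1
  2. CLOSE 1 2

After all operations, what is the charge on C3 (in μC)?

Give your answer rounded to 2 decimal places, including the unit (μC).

Answer: 3.00 μC

Derivation:
Initial: C1(2μF, Q=5μC, V=2.50V), C2(1μF, Q=9μC, V=9.00V), C3(3μF, Q=0μC, V=0.00V)
Op 1: CLOSE 3-1: Q_total=5.00, C_total=5.00, V=1.00; Q3=3.00, Q1=2.00; dissipated=3.750
Op 2: CLOSE 1-2: Q_total=11.00, C_total=3.00, V=3.67; Q1=7.33, Q2=3.67; dissipated=21.333
Final charges: Q1=7.33, Q2=3.67, Q3=3.00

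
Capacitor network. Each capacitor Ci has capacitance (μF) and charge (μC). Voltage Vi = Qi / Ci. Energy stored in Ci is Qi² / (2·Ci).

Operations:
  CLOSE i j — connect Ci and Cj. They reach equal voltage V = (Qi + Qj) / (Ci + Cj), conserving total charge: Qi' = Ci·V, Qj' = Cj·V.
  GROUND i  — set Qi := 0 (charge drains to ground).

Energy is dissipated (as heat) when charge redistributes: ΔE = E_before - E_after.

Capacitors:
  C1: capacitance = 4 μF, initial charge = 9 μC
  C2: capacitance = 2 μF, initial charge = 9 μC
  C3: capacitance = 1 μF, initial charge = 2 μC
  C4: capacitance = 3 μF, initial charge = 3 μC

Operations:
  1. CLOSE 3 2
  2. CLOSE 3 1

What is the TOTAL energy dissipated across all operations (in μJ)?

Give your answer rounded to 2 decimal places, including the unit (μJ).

Answer: 2.89 μJ

Derivation:
Initial: C1(4μF, Q=9μC, V=2.25V), C2(2μF, Q=9μC, V=4.50V), C3(1μF, Q=2μC, V=2.00V), C4(3μF, Q=3μC, V=1.00V)
Op 1: CLOSE 3-2: Q_total=11.00, C_total=3.00, V=3.67; Q3=3.67, Q2=7.33; dissipated=2.083
Op 2: CLOSE 3-1: Q_total=12.67, C_total=5.00, V=2.53; Q3=2.53, Q1=10.13; dissipated=0.803
Total dissipated: 2.886 μJ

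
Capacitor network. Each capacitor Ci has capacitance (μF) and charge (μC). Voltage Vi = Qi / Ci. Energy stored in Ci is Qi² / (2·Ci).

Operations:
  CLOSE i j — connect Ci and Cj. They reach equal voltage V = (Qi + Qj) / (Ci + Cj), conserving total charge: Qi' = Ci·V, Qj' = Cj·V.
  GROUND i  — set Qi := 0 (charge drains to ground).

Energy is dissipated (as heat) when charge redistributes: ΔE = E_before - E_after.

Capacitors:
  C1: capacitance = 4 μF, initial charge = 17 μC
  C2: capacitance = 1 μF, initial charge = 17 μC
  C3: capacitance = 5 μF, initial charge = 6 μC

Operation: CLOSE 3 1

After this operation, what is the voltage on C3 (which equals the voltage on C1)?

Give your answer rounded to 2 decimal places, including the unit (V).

Answer: 2.56 V

Derivation:
Initial: C1(4μF, Q=17μC, V=4.25V), C2(1μF, Q=17μC, V=17.00V), C3(5μF, Q=6μC, V=1.20V)
Op 1: CLOSE 3-1: Q_total=23.00, C_total=9.00, V=2.56; Q3=12.78, Q1=10.22; dissipated=10.336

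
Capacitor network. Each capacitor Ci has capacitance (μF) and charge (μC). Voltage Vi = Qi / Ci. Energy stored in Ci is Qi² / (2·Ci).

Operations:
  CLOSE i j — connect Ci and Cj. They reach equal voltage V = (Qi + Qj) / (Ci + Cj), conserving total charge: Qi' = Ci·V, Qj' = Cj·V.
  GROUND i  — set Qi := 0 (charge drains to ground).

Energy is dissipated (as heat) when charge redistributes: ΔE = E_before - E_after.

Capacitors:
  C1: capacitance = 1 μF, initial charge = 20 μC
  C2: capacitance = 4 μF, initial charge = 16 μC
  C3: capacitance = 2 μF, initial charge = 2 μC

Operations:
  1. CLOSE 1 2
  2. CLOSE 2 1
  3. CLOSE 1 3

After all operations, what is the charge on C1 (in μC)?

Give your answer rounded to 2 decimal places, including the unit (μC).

Initial: C1(1μF, Q=20μC, V=20.00V), C2(4μF, Q=16μC, V=4.00V), C3(2μF, Q=2μC, V=1.00V)
Op 1: CLOSE 1-2: Q_total=36.00, C_total=5.00, V=7.20; Q1=7.20, Q2=28.80; dissipated=102.400
Op 2: CLOSE 2-1: Q_total=36.00, C_total=5.00, V=7.20; Q2=28.80, Q1=7.20; dissipated=0.000
Op 3: CLOSE 1-3: Q_total=9.20, C_total=3.00, V=3.07; Q1=3.07, Q3=6.13; dissipated=12.813
Final charges: Q1=3.07, Q2=28.80, Q3=6.13

Answer: 3.07 μC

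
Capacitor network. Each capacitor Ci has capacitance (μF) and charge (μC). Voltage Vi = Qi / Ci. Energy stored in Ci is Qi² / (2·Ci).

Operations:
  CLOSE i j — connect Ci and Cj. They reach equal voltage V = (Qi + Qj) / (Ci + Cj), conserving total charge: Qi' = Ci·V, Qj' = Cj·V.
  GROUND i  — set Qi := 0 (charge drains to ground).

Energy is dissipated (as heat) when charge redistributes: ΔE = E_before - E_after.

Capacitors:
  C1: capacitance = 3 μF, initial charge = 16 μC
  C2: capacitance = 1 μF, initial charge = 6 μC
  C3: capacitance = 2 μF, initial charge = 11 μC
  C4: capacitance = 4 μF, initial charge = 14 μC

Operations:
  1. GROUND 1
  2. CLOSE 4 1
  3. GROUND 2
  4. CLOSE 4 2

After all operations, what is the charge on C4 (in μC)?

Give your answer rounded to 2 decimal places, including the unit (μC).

Answer: 6.40 μC

Derivation:
Initial: C1(3μF, Q=16μC, V=5.33V), C2(1μF, Q=6μC, V=6.00V), C3(2μF, Q=11μC, V=5.50V), C4(4μF, Q=14μC, V=3.50V)
Op 1: GROUND 1: Q1=0; energy lost=42.667
Op 2: CLOSE 4-1: Q_total=14.00, C_total=7.00, V=2.00; Q4=8.00, Q1=6.00; dissipated=10.500
Op 3: GROUND 2: Q2=0; energy lost=18.000
Op 4: CLOSE 4-2: Q_total=8.00, C_total=5.00, V=1.60; Q4=6.40, Q2=1.60; dissipated=1.600
Final charges: Q1=6.00, Q2=1.60, Q3=11.00, Q4=6.40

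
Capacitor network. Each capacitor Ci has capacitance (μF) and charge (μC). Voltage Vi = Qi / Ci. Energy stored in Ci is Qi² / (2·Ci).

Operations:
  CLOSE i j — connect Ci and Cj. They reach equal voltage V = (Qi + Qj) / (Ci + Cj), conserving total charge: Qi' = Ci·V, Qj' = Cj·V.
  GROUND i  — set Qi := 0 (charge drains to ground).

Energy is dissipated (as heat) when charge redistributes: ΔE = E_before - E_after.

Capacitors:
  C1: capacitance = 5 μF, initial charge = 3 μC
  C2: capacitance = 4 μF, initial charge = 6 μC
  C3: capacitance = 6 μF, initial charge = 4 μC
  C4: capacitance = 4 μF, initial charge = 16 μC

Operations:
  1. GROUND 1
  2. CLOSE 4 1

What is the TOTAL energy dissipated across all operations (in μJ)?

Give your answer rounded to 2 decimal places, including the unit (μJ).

Initial: C1(5μF, Q=3μC, V=0.60V), C2(4μF, Q=6μC, V=1.50V), C3(6μF, Q=4μC, V=0.67V), C4(4μF, Q=16μC, V=4.00V)
Op 1: GROUND 1: Q1=0; energy lost=0.900
Op 2: CLOSE 4-1: Q_total=16.00, C_total=9.00, V=1.78; Q4=7.11, Q1=8.89; dissipated=17.778
Total dissipated: 18.678 μJ

Answer: 18.68 μJ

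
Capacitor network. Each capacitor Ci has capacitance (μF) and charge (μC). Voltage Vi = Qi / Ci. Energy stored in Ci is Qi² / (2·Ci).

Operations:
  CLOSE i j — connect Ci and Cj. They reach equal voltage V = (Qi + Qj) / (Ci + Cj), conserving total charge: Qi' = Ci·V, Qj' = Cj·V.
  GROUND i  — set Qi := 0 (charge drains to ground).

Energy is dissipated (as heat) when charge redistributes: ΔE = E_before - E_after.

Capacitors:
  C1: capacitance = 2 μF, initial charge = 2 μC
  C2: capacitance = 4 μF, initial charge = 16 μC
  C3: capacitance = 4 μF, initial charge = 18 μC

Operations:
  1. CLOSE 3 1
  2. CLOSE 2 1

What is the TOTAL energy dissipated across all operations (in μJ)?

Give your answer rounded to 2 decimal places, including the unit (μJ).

Answer: 8.46 μJ

Derivation:
Initial: C1(2μF, Q=2μC, V=1.00V), C2(4μF, Q=16μC, V=4.00V), C3(4μF, Q=18μC, V=4.50V)
Op 1: CLOSE 3-1: Q_total=20.00, C_total=6.00, V=3.33; Q3=13.33, Q1=6.67; dissipated=8.167
Op 2: CLOSE 2-1: Q_total=22.67, C_total=6.00, V=3.78; Q2=15.11, Q1=7.56; dissipated=0.296
Total dissipated: 8.463 μJ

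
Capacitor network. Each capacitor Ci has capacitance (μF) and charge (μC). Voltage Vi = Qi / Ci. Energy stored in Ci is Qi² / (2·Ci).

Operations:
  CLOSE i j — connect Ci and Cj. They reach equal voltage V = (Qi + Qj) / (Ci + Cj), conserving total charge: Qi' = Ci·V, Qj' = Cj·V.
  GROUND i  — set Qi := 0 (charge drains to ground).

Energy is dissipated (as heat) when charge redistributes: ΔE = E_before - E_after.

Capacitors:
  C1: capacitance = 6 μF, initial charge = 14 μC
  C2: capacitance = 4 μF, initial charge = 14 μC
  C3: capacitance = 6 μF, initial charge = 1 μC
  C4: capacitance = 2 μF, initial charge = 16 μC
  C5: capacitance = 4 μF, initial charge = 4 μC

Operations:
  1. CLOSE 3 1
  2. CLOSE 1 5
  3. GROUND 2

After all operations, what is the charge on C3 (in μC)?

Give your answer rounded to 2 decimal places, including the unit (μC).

Answer: 7.50 μC

Derivation:
Initial: C1(6μF, Q=14μC, V=2.33V), C2(4μF, Q=14μC, V=3.50V), C3(6μF, Q=1μC, V=0.17V), C4(2μF, Q=16μC, V=8.00V), C5(4μF, Q=4μC, V=1.00V)
Op 1: CLOSE 3-1: Q_total=15.00, C_total=12.00, V=1.25; Q3=7.50, Q1=7.50; dissipated=7.042
Op 2: CLOSE 1-5: Q_total=11.50, C_total=10.00, V=1.15; Q1=6.90, Q5=4.60; dissipated=0.075
Op 3: GROUND 2: Q2=0; energy lost=24.500
Final charges: Q1=6.90, Q2=0.00, Q3=7.50, Q4=16.00, Q5=4.60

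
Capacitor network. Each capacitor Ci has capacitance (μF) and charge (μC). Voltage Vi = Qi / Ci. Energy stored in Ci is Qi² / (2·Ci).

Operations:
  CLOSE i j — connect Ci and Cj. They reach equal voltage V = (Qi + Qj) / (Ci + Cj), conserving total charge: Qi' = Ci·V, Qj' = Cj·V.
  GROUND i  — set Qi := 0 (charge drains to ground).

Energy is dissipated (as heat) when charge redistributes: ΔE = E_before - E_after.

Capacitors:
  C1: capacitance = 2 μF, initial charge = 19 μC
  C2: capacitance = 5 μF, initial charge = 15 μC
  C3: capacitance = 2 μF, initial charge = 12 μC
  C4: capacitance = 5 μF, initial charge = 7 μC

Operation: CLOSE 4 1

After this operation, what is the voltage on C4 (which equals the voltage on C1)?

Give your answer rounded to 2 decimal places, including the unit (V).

Answer: 3.71 V

Derivation:
Initial: C1(2μF, Q=19μC, V=9.50V), C2(5μF, Q=15μC, V=3.00V), C3(2μF, Q=12μC, V=6.00V), C4(5μF, Q=7μC, V=1.40V)
Op 1: CLOSE 4-1: Q_total=26.00, C_total=7.00, V=3.71; Q4=18.57, Q1=7.43; dissipated=46.864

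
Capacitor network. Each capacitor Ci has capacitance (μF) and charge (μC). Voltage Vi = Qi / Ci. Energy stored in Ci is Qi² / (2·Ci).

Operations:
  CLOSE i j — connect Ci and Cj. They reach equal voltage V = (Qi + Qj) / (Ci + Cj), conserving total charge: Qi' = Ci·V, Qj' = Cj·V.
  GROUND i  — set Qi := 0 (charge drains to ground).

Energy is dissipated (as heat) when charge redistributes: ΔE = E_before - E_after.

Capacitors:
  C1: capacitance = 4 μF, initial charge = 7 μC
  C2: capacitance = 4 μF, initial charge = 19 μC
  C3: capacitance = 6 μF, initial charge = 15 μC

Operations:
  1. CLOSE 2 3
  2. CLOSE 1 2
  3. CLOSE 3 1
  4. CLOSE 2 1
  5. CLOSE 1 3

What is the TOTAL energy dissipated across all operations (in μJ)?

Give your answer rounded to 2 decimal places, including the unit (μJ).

Answer: 9.93 μJ

Derivation:
Initial: C1(4μF, Q=7μC, V=1.75V), C2(4μF, Q=19μC, V=4.75V), C3(6μF, Q=15μC, V=2.50V)
Op 1: CLOSE 2-3: Q_total=34.00, C_total=10.00, V=3.40; Q2=13.60, Q3=20.40; dissipated=6.075
Op 2: CLOSE 1-2: Q_total=20.60, C_total=8.00, V=2.58; Q1=10.30, Q2=10.30; dissipated=2.723
Op 3: CLOSE 3-1: Q_total=30.70, C_total=10.00, V=3.07; Q3=18.42, Q1=12.28; dissipated=0.817
Op 4: CLOSE 2-1: Q_total=22.58, C_total=8.00, V=2.82; Q2=11.29, Q1=11.29; dissipated=0.245
Op 5: CLOSE 1-3: Q_total=29.71, C_total=10.00, V=2.97; Q1=11.88, Q3=17.83; dissipated=0.074
Total dissipated: 9.933 μJ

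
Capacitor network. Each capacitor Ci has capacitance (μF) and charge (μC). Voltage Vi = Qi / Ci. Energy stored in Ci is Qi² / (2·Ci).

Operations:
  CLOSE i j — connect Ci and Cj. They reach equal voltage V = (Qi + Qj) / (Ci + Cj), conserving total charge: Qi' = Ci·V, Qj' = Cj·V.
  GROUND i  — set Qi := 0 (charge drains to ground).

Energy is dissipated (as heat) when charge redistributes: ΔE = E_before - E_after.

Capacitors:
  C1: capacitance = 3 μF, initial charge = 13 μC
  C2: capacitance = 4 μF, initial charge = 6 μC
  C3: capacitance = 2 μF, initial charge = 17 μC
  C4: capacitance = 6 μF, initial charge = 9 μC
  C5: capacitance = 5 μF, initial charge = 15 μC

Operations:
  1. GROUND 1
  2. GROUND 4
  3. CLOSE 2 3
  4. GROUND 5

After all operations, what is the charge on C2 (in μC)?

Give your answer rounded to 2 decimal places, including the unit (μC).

Answer: 15.33 μC

Derivation:
Initial: C1(3μF, Q=13μC, V=4.33V), C2(4μF, Q=6μC, V=1.50V), C3(2μF, Q=17μC, V=8.50V), C4(6μF, Q=9μC, V=1.50V), C5(5μF, Q=15μC, V=3.00V)
Op 1: GROUND 1: Q1=0; energy lost=28.167
Op 2: GROUND 4: Q4=0; energy lost=6.750
Op 3: CLOSE 2-3: Q_total=23.00, C_total=6.00, V=3.83; Q2=15.33, Q3=7.67; dissipated=32.667
Op 4: GROUND 5: Q5=0; energy lost=22.500
Final charges: Q1=0.00, Q2=15.33, Q3=7.67, Q4=0.00, Q5=0.00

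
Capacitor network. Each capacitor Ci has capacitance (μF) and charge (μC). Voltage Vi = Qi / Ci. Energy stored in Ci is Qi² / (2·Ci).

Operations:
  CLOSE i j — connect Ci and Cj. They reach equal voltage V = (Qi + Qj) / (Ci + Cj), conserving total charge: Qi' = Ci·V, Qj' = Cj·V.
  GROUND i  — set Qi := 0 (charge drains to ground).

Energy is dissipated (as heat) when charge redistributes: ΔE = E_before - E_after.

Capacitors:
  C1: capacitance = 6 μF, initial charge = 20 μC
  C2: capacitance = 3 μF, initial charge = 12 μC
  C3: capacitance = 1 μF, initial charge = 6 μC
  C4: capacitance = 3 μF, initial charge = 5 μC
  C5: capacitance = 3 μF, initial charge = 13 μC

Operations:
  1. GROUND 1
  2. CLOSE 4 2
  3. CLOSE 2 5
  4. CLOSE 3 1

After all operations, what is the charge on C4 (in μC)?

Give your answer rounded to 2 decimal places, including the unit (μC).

Initial: C1(6μF, Q=20μC, V=3.33V), C2(3μF, Q=12μC, V=4.00V), C3(1μF, Q=6μC, V=6.00V), C4(3μF, Q=5μC, V=1.67V), C5(3μF, Q=13μC, V=4.33V)
Op 1: GROUND 1: Q1=0; energy lost=33.333
Op 2: CLOSE 4-2: Q_total=17.00, C_total=6.00, V=2.83; Q4=8.50, Q2=8.50; dissipated=4.083
Op 3: CLOSE 2-5: Q_total=21.50, C_total=6.00, V=3.58; Q2=10.75, Q5=10.75; dissipated=1.688
Op 4: CLOSE 3-1: Q_total=6.00, C_total=7.00, V=0.86; Q3=0.86, Q1=5.14; dissipated=15.429
Final charges: Q1=5.14, Q2=10.75, Q3=0.86, Q4=8.50, Q5=10.75

Answer: 8.50 μC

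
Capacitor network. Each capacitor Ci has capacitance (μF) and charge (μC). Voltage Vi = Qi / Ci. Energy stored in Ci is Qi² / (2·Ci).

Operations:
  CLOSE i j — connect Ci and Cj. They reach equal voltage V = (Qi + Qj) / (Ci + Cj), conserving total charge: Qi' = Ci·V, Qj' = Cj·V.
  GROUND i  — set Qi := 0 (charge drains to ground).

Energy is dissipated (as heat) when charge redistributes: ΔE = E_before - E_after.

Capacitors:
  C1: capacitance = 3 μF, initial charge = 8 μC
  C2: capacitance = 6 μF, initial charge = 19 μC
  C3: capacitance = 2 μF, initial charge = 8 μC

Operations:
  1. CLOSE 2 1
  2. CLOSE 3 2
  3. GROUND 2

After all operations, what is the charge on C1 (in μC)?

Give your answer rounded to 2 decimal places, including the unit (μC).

Answer: 9.00 μC

Derivation:
Initial: C1(3μF, Q=8μC, V=2.67V), C2(6μF, Q=19μC, V=3.17V), C3(2μF, Q=8μC, V=4.00V)
Op 1: CLOSE 2-1: Q_total=27.00, C_total=9.00, V=3.00; Q2=18.00, Q1=9.00; dissipated=0.250
Op 2: CLOSE 3-2: Q_total=26.00, C_total=8.00, V=3.25; Q3=6.50, Q2=19.50; dissipated=0.750
Op 3: GROUND 2: Q2=0; energy lost=31.688
Final charges: Q1=9.00, Q2=0.00, Q3=6.50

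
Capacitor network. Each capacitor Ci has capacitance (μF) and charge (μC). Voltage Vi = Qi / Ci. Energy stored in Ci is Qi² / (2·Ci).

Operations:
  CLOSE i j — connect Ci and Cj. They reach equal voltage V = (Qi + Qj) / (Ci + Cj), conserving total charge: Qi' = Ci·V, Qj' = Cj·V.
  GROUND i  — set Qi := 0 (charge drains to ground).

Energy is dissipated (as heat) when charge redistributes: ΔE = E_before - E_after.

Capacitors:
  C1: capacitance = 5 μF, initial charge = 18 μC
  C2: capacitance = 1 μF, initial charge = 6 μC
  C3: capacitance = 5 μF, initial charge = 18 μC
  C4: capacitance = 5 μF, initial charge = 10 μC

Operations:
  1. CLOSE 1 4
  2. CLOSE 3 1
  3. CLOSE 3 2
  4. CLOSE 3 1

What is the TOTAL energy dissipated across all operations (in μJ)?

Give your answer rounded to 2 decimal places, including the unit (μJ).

Answer: 7.54 μJ

Derivation:
Initial: C1(5μF, Q=18μC, V=3.60V), C2(1μF, Q=6μC, V=6.00V), C3(5μF, Q=18μC, V=3.60V), C4(5μF, Q=10μC, V=2.00V)
Op 1: CLOSE 1-4: Q_total=28.00, C_total=10.00, V=2.80; Q1=14.00, Q4=14.00; dissipated=3.200
Op 2: CLOSE 3-1: Q_total=32.00, C_total=10.00, V=3.20; Q3=16.00, Q1=16.00; dissipated=0.800
Op 3: CLOSE 3-2: Q_total=22.00, C_total=6.00, V=3.67; Q3=18.33, Q2=3.67; dissipated=3.267
Op 4: CLOSE 3-1: Q_total=34.33, C_total=10.00, V=3.43; Q3=17.17, Q1=17.17; dissipated=0.272
Total dissipated: 7.539 μJ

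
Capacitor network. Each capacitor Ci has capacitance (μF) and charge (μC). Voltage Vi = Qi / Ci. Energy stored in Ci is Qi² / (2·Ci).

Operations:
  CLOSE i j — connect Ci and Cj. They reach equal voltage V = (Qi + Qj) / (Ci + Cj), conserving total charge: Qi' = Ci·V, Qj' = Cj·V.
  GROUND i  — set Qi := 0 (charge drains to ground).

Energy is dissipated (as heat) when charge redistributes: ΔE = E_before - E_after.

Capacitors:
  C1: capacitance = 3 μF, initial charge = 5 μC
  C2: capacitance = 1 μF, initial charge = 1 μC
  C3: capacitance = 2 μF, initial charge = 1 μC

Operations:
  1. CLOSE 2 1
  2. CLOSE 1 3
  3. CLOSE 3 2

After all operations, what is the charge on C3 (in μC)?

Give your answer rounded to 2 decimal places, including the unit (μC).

Answer: 2.47 μC

Derivation:
Initial: C1(3μF, Q=5μC, V=1.67V), C2(1μF, Q=1μC, V=1.00V), C3(2μF, Q=1μC, V=0.50V)
Op 1: CLOSE 2-1: Q_total=6.00, C_total=4.00, V=1.50; Q2=1.50, Q1=4.50; dissipated=0.167
Op 2: CLOSE 1-3: Q_total=5.50, C_total=5.00, V=1.10; Q1=3.30, Q3=2.20; dissipated=0.600
Op 3: CLOSE 3-2: Q_total=3.70, C_total=3.00, V=1.23; Q3=2.47, Q2=1.23; dissipated=0.053
Final charges: Q1=3.30, Q2=1.23, Q3=2.47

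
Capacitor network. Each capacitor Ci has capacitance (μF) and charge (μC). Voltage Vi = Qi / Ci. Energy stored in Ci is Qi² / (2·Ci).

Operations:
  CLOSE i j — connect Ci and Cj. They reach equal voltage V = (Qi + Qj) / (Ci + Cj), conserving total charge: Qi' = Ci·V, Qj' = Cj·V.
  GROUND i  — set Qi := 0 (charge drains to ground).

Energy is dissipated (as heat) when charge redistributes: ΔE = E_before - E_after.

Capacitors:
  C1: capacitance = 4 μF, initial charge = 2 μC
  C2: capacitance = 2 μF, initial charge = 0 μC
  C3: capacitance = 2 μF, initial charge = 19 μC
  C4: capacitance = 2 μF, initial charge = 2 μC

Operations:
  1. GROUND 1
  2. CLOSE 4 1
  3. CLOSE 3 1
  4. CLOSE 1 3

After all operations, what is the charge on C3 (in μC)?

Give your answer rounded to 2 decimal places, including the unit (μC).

Initial: C1(4μF, Q=2μC, V=0.50V), C2(2μF, Q=0μC, V=0.00V), C3(2μF, Q=19μC, V=9.50V), C4(2μF, Q=2μC, V=1.00V)
Op 1: GROUND 1: Q1=0; energy lost=0.500
Op 2: CLOSE 4-1: Q_total=2.00, C_total=6.00, V=0.33; Q4=0.67, Q1=1.33; dissipated=0.667
Op 3: CLOSE 3-1: Q_total=20.33, C_total=6.00, V=3.39; Q3=6.78, Q1=13.56; dissipated=56.019
Op 4: CLOSE 1-3: Q_total=20.33, C_total=6.00, V=3.39; Q1=13.56, Q3=6.78; dissipated=0.000
Final charges: Q1=13.56, Q2=0.00, Q3=6.78, Q4=0.67

Answer: 6.78 μC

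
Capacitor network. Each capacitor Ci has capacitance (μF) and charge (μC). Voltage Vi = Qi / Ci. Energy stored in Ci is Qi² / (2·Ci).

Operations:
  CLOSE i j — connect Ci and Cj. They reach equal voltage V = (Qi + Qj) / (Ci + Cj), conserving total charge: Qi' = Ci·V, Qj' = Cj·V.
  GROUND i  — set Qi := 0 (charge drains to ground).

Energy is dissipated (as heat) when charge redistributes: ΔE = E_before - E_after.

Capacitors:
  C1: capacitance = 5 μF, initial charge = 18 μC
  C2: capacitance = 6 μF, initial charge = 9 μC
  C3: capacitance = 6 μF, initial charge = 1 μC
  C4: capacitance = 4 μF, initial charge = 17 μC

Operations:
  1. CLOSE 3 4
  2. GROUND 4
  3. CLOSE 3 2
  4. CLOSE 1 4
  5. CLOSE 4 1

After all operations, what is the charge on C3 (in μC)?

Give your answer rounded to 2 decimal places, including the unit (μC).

Answer: 9.90 μC

Derivation:
Initial: C1(5μF, Q=18μC, V=3.60V), C2(6μF, Q=9μC, V=1.50V), C3(6μF, Q=1μC, V=0.17V), C4(4μF, Q=17μC, V=4.25V)
Op 1: CLOSE 3-4: Q_total=18.00, C_total=10.00, V=1.80; Q3=10.80, Q4=7.20; dissipated=20.008
Op 2: GROUND 4: Q4=0; energy lost=6.480
Op 3: CLOSE 3-2: Q_total=19.80, C_total=12.00, V=1.65; Q3=9.90, Q2=9.90; dissipated=0.135
Op 4: CLOSE 1-4: Q_total=18.00, C_total=9.00, V=2.00; Q1=10.00, Q4=8.00; dissipated=14.400
Op 5: CLOSE 4-1: Q_total=18.00, C_total=9.00, V=2.00; Q4=8.00, Q1=10.00; dissipated=0.000
Final charges: Q1=10.00, Q2=9.90, Q3=9.90, Q4=8.00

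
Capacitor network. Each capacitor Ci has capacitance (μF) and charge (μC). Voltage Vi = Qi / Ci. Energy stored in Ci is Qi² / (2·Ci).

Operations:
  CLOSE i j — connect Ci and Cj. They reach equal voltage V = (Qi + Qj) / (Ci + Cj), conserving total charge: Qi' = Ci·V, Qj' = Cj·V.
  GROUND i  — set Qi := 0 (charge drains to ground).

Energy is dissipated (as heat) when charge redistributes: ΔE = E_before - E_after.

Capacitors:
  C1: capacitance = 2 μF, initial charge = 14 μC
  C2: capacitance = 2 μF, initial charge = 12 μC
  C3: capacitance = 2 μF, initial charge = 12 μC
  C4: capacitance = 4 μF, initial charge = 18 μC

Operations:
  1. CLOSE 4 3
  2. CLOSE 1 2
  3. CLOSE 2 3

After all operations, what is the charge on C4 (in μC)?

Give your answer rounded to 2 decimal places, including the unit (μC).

Initial: C1(2μF, Q=14μC, V=7.00V), C2(2μF, Q=12μC, V=6.00V), C3(2μF, Q=12μC, V=6.00V), C4(4μF, Q=18μC, V=4.50V)
Op 1: CLOSE 4-3: Q_total=30.00, C_total=6.00, V=5.00; Q4=20.00, Q3=10.00; dissipated=1.500
Op 2: CLOSE 1-2: Q_total=26.00, C_total=4.00, V=6.50; Q1=13.00, Q2=13.00; dissipated=0.500
Op 3: CLOSE 2-3: Q_total=23.00, C_total=4.00, V=5.75; Q2=11.50, Q3=11.50; dissipated=1.125
Final charges: Q1=13.00, Q2=11.50, Q3=11.50, Q4=20.00

Answer: 20.00 μC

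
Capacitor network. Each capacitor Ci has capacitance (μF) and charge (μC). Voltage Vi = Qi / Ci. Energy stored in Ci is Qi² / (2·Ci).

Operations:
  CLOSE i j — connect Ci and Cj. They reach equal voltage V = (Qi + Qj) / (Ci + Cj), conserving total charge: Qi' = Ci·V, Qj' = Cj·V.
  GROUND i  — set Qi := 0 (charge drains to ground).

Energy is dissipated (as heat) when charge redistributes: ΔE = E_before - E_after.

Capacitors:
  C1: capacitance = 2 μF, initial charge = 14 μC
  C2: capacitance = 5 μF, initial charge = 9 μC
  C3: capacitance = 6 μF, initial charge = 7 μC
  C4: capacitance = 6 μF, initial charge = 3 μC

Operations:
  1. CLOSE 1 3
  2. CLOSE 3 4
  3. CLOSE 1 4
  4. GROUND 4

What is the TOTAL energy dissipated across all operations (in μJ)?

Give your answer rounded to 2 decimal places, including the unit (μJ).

Initial: C1(2μF, Q=14μC, V=7.00V), C2(5μF, Q=9μC, V=1.80V), C3(6μF, Q=7μC, V=1.17V), C4(6μF, Q=3μC, V=0.50V)
Op 1: CLOSE 1-3: Q_total=21.00, C_total=8.00, V=2.62; Q1=5.25, Q3=15.75; dissipated=25.521
Op 2: CLOSE 3-4: Q_total=18.75, C_total=12.00, V=1.56; Q3=9.38, Q4=9.38; dissipated=6.773
Op 3: CLOSE 1-4: Q_total=14.62, C_total=8.00, V=1.83; Q1=3.66, Q4=10.97; dissipated=0.847
Op 4: GROUND 4: Q4=0; energy lost=10.026
Total dissipated: 43.167 μJ

Answer: 43.17 μJ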